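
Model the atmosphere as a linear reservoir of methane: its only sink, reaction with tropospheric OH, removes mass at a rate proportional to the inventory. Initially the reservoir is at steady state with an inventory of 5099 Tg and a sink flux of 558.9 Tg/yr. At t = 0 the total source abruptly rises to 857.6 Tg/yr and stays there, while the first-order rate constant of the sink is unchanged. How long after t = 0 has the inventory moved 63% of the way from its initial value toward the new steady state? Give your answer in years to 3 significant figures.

9.07 yr

τ = M₀/F₀ = 5099/558.9 = 9.123 yr.
The remaining gap fraction is e^(−t/τ); 63% covered ⇒ e^(−t/τ) = 0.370.
t = −τ ln(0.370) = 9.123 × 0.9943 = 9.071 yr.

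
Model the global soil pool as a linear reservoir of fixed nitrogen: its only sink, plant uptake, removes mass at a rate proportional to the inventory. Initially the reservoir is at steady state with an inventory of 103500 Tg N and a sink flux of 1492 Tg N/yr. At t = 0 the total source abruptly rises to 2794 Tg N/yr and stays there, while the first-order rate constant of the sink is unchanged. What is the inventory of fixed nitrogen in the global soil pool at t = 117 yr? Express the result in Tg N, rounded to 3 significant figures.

τ = M₀/F₀ = 103500/1492 = 69.37 yr; rate constant k = 1/τ.
New steady state M_∞ = F₁/k = F₁·τ = 2794 × 69.37 = 193820 Tg N.
M(t) = M_∞ + (M₀ − M_∞)·e^(−t/τ); t/τ = 117/69.37 = 1.687, so e^(−t/τ) = 0.1851.
M(t) = 193820 − 90320 × 0.1851 = 177100 Tg N.

177000 Tg N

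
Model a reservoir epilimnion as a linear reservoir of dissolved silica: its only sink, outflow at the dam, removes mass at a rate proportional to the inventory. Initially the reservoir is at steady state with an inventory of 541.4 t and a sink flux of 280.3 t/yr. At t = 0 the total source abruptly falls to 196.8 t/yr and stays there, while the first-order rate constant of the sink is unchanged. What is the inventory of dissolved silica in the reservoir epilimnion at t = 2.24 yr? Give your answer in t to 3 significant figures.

Residence time τ = M₀/F₀ = 1.932 yr. The eventual steady state is M_∞ = M₀·(F₁/F₀) = 541.4 × 196.8/280.3 = 380.12 t.
The anomaly ΔM(t) = M(t) − M_∞ decays as ΔM₀·e^(−t/τ) with ΔM₀ = 541.4 − 380.12 = 161.3 t.
At t = 2.24 yr, e^(−t/τ) = e^(−1.160) = 0.3136, so ΔM = 50.57 t and M = 380.12 + 50.57 = 430.69 t.

431 t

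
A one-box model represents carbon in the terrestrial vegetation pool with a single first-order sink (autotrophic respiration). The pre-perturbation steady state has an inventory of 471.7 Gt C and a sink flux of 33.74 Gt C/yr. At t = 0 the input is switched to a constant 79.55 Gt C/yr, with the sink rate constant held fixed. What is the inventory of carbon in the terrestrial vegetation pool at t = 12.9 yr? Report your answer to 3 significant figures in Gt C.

The sink rate constant is k = F₀/M₀ = 33.74/471.7 = 0.07153 yr⁻¹.
Solving dM/dt = F₁ − kM with M(0) = M₀ gives M(t) = F₁/k + (M₀ − F₁/k)·e^(−kt).
F₁/k = 79.55/0.07153 = 1112.1 Gt C; kt = 0.07153 × 12.9 = 0.9227, e^(−kt) = 0.3974.
M(12.9) = 1112.1 + (471.7 − 1112.1) × 0.3974 = 1112.1 − 254.5 = 857.61 Gt C.

858 Gt C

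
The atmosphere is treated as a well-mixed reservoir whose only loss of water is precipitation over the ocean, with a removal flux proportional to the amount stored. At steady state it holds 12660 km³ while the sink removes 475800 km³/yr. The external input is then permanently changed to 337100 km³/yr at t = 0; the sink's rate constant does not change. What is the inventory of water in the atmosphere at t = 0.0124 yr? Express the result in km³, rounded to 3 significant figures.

11300 km³

τ = M₀/F₀ = 12660/475800 = 0.02661 yr; rate constant k = 1/τ.
New steady state M_∞ = F₁/k = F₁·τ = 337100 × 0.02661 = 8969.5 km³.
M(t) = M_∞ + (M₀ − M_∞)·e^(−t/τ); t/τ = 0.0124/0.02661 = 0.4660, so e^(−t/τ) = 0.6275.
M(t) = 8969.5 + 3691 × 0.6275 = 11285 km³.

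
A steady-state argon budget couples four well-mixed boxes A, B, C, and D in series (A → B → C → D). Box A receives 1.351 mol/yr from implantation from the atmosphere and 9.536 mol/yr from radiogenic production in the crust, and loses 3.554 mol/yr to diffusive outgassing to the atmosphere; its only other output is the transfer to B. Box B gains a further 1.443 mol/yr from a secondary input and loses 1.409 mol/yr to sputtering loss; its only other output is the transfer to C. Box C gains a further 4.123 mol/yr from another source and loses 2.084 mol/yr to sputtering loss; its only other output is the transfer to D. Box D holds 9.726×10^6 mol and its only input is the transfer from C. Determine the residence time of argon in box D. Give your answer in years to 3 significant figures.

1.03×10^6 yr

Box A: F(A→B) = (1.351 + 9.536) − 3.554 = 7.3330 mol/yr.
Box B: F(B→C) = (7.3330 + 1.443) − 1.409 = 7.3670 mol/yr.
Box C: F(C→D) = (7.3670 + 4.123) − 2.084 = 9.4060 mol/yr.
Box D throughput = its input = 9.4060 mol/yr; τ = 9.726×10^6 / 9.4060 = 1.034×10^6 yr.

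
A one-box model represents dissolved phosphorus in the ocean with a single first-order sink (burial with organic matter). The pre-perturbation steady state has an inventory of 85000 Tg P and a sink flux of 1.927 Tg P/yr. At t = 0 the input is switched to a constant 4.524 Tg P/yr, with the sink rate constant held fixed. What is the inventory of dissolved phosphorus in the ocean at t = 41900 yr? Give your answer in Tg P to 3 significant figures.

Residence time τ = M₀/F₀ = 44110 yr. The eventual steady state is M_∞ = M₀·(F₁/F₀) = 85000 × 4.524/1.927 = 199550 Tg P.
The anomaly ΔM(t) = M(t) − M_∞ decays as ΔM₀·e^(−t/τ) with ΔM₀ = 85000 − 199550 = −114600 Tg P.
At t = 41900 yr, e^(−t/τ) = e^(−0.9499) = 0.3868, so ΔM = −44310 Tg P and M = 199550 − 44310 = 155250 Tg P.

155000 Tg P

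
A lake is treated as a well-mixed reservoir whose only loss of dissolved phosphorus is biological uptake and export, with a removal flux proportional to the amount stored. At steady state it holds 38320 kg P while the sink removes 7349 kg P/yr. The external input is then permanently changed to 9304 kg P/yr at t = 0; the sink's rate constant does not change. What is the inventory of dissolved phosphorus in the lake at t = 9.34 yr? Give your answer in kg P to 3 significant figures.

The sink rate constant is k = F₀/M₀ = 7349/38320 = 0.1918 yr⁻¹.
Solving dM/dt = F₁ − kM with M(0) = M₀ gives M(t) = F₁/k + (M₀ − F₁/k)·e^(−kt).
F₁/k = 9304/0.1918 = 48514 kg P; kt = 0.1918 × 9.34 = 1.791, e^(−kt) = 0.1668.
M(9.34) = 48514 + (38320 − 48514) × 0.1668 = 48514 − 1700 = 46814 kg P.

46800 kg P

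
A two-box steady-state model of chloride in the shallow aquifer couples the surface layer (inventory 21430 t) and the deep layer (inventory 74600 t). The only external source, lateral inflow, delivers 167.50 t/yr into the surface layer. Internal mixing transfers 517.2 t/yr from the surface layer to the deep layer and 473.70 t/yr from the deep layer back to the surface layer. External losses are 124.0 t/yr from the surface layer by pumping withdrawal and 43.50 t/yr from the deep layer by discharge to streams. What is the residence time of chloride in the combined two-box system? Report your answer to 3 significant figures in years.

For the system as a whole, the A↔B exchange is internal and contributes nothing to the throughput; only the external sinks remove mass.
M_total = 21430 + 74600 = 96030 t.
ΣF_external_out = 124.0 + 43.50 = 167.50 t/yr.
τ = M_total / ΣF_ext = 96030 / 167.50 = 573.3 yr.

573 yr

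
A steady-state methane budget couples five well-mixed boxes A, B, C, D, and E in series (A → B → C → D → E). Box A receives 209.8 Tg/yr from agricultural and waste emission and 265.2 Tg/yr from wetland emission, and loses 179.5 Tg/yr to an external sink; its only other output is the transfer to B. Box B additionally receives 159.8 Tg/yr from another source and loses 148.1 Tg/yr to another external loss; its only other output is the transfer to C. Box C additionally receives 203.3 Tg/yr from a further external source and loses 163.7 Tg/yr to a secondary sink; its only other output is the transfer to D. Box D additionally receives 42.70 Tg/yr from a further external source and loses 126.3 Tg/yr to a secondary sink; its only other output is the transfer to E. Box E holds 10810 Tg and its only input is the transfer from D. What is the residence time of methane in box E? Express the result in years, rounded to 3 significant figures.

Box A: F(A→B) = (209.8 + 265.2) − 179.5 = 295.50 Tg/yr.
Box B: F(B→C) = (295.50 + 159.8) − 148.1 = 307.20 Tg/yr.
Box C: F(C→D) = (307.20 + 203.3) − 163.7 = 346.80 Tg/yr.
Box D: F(D→E) = (346.80 + 42.70) − 126.3 = 263.20 Tg/yr.
Box E throughput = its input = 263.20 Tg/yr; τ = 10810 / 263.20 = 41.07 yr.

41.1 yr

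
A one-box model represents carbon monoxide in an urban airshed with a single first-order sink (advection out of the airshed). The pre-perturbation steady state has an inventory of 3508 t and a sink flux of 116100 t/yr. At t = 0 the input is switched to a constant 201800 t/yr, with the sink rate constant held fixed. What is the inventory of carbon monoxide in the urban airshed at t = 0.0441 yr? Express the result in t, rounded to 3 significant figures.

τ = M₀/F₀ = 3508/116100 = 0.03022 yr; rate constant k = 1/τ.
New steady state M_∞ = F₁/k = F₁·τ = 201800 × 0.03022 = 6097.5 t.
M(t) = M_∞ + (M₀ − M_∞)·e^(−t/τ); t/τ = 0.0441/0.03022 = 1.460, so e^(−t/τ) = 0.2323.
M(t) = 6097.5 − 2589 × 0.2323 = 5495.8 t.

5500 t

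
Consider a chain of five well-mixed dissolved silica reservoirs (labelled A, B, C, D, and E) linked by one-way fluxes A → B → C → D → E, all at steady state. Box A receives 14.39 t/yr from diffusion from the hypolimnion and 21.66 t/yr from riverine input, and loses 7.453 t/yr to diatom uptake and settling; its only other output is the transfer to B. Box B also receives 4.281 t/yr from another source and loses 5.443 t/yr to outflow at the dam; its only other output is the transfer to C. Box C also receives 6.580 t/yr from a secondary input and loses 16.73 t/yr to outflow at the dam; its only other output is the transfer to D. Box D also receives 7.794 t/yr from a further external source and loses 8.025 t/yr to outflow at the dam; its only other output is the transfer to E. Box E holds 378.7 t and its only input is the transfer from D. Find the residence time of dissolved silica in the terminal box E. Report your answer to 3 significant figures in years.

Box A: F(A→B) = (14.39 + 21.66) − 7.453 = 28.597 t/yr.
Box B: F(B→C) = (28.597 + 4.281) − 5.443 = 27.435 t/yr.
Box C: F(C→D) = (27.435 + 6.580) − 16.73 = 17.285 t/yr.
Box D: F(D→E) = (17.285 + 7.794) − 8.025 = 17.054 t/yr.
Box E throughput = its input = 17.054 t/yr; τ = 378.7 / 17.054 = 22.21 yr.

22.2 yr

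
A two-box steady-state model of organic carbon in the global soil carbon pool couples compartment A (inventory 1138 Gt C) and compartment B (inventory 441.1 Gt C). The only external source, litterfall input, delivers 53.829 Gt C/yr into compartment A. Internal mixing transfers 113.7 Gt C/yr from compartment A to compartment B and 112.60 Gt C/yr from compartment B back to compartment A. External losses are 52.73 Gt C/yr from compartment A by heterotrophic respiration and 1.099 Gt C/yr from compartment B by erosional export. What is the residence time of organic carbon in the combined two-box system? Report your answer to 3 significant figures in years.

For the system as a whole, the A↔B exchange is internal and contributes nothing to the throughput; only the external sinks remove mass.
M_total = 1138 + 441.1 = 1579.1 Gt C.
ΣF_external_out = 52.73 + 1.099 = 53.829 Gt C/yr.
τ = M_total / ΣF_ext = 1579.1 / 53.829 = 29.34 yr.

29.3 yr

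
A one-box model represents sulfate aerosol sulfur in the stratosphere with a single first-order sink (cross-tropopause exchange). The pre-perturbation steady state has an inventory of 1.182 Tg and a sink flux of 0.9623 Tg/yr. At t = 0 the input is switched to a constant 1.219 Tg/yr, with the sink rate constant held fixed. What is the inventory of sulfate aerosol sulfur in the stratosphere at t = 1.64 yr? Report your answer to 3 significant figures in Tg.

1.41 Tg

The sink rate constant is k = F₀/M₀ = 0.9623/1.182 = 0.8141 yr⁻¹.
Solving dM/dt = F₁ − kM with M(0) = M₀ gives M(t) = F₁/k + (M₀ − F₁/k)·e^(−kt).
F₁/k = 1.219/0.8141 = 1.4973 Tg; kt = 0.8141 × 1.64 = 1.335, e^(−kt) = 0.2631.
M(1.64) = 1.4973 + (1.182 − 1.4973) × 0.2631 = 1.4973 − 0.08296 = 1.4143 Tg.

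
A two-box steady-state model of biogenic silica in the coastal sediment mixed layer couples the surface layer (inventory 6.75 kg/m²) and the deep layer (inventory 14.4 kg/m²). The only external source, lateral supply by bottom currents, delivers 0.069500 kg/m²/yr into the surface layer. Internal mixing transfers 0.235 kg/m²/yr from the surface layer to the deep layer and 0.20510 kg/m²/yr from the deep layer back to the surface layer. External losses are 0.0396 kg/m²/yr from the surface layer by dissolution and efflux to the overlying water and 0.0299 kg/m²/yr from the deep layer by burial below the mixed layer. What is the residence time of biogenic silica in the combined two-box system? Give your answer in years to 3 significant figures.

304 yr

For the system as a whole, the A↔B exchange is internal and contributes nothing to the throughput; only the external sinks remove mass.
M_total = 6.75 + 14.4 = 21.150 kg/m².
ΣF_external_out = 0.0396 + 0.0299 = 0.069500 kg/m²/yr.
τ = M_total / ΣF_ext = 21.150 / 0.069500 = 304.3 yr.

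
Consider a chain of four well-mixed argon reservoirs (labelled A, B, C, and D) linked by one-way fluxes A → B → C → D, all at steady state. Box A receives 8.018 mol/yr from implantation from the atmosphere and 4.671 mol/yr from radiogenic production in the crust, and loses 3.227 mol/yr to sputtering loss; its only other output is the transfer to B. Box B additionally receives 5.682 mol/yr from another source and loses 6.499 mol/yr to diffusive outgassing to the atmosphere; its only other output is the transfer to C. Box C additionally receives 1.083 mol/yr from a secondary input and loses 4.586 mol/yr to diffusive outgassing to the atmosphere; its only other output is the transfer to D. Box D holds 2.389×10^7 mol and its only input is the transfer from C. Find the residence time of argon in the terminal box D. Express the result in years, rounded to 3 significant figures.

4.65×10^6 yr

Box A: F(A→B) = (8.018 + 4.671) − 3.227 = 9.4620 mol/yr.
Box B: F(B→C) = (9.4620 + 5.682) − 6.499 = 8.6450 mol/yr.
Box C: F(C→D) = (8.6450 + 1.083) − 4.586 = 5.1420 mol/yr.
Box D throughput = its input = 5.1420 mol/yr; τ = 2.389×10^7 / 5.1420 = 4.646×10^6 yr.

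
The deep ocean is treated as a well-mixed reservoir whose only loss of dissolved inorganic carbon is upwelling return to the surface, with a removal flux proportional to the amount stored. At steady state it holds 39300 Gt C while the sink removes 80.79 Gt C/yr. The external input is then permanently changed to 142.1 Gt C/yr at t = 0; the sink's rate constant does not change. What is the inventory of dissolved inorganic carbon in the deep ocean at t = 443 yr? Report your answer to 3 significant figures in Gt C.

Residence time τ = M₀/F₀ = 486.4 yr. The eventual steady state is M_∞ = M₀·(F₁/F₀) = 39300 × 142.1/80.79 = 69124 Gt C.
The anomaly ΔM(t) = M(t) − M_∞ decays as ΔM₀·e^(−t/τ) with ΔM₀ = 39300 − 69124 = −29820 Gt C.
At t = 443 yr, e^(−t/τ) = e^(−0.9107) = 0.4022, so ΔM = −12000 Gt C and M = 69124 − 12000 = 57127 Gt C.

57100 Gt C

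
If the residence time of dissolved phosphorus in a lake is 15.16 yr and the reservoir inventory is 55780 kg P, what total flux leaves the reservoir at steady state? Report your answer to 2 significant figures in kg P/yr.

3700 kg P/yr

F = M / τ = 55780 / 15.16 = 3679 kg P/yr.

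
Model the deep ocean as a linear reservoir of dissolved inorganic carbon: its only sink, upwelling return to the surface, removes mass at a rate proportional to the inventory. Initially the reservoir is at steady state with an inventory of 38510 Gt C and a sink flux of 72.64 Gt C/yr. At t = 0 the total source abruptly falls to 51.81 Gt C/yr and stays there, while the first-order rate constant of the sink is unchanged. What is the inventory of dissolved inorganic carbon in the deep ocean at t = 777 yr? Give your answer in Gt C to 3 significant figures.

τ = M₀/F₀ = 38510/72.64 = 530.1 yr; rate constant k = 1/τ.
New steady state M_∞ = F₁/k = F₁·τ = 51.81 × 530.1 = 27467 Gt C.
M(t) = M_∞ + (M₀ − M_∞)·e^(−t/τ); t/τ = 777/530.1 = 1.466, so e^(−t/τ) = 0.2309.
M(t) = 27467 + 11040 × 0.2309 = 30017 Gt C.

30000 Gt C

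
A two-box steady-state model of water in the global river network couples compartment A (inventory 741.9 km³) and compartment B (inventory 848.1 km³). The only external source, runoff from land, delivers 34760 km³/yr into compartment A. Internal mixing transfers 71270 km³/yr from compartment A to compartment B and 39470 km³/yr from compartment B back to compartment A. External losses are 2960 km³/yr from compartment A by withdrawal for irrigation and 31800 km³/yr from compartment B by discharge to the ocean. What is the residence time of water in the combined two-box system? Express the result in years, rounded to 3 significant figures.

For the system as a whole, the A↔B exchange is internal and contributes nothing to the throughput; only the external sinks remove mass.
M_total = 741.9 + 848.1 = 1590.0 km³.
ΣF_external_out = 2960 + 31800 = 34760 km³/yr.
τ = M_total / ΣF_ext = 1590.0 / 34760 = 0.04574 yr.

0.0457 yr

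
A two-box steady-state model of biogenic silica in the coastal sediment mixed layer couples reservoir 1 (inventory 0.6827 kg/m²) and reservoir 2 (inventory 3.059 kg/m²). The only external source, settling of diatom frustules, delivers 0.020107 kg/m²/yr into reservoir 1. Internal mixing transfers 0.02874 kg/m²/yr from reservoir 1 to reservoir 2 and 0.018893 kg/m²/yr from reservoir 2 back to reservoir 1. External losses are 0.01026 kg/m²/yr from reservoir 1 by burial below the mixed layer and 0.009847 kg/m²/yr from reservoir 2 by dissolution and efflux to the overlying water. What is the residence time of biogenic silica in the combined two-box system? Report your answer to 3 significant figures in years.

186 yr

For the system as a whole, the A↔B exchange is internal and contributes nothing to the throughput; only the external sinks remove mass.
M_total = 0.6827 + 3.059 = 3.7417 kg/m².
ΣF_external_out = 0.01026 + 0.009847 = 0.020107 kg/m²/yr.
τ = M_total / ΣF_ext = 3.7417 / 0.020107 = 186.1 yr.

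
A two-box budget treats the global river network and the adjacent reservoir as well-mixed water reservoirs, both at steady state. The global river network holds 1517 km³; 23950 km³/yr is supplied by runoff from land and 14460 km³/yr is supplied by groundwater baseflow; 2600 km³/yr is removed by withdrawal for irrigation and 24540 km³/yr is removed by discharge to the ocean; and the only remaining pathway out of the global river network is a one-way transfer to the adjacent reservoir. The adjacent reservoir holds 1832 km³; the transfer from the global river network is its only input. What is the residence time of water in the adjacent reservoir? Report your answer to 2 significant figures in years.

Balance the global river network: ΣF_in = 23950 + 14460 = 38410 km³/yr.
Transfer to the adjacent reservoir = ΣF_in − (2600 + 24540) = 11270 km³/yr.
At steady state the output of the adjacent reservoir equals its input, 11270 km³/yr.
τ = M / F = 1832 / 11270 = 0.1626 yr.

0.16 yr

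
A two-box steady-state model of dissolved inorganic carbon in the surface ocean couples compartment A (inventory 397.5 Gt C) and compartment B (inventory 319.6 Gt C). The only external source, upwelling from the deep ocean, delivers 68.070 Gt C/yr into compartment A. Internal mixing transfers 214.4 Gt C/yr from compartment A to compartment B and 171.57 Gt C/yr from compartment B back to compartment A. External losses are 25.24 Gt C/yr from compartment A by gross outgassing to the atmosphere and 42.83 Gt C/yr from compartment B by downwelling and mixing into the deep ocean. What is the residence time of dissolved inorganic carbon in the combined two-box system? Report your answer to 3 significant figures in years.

10.5 yr

Residence time in the combined system uses the total inventory and the total *external* removal — internal exchanges between the two boxes cancel.
M_total = 397.5 + 319.6 = 717.10 Gt C.
ΣF_external_out = 25.24 + 42.83 = 68.070 Gt C/yr.
τ = M_total / ΣF_ext = 717.10 / 68.070 = 10.53 yr.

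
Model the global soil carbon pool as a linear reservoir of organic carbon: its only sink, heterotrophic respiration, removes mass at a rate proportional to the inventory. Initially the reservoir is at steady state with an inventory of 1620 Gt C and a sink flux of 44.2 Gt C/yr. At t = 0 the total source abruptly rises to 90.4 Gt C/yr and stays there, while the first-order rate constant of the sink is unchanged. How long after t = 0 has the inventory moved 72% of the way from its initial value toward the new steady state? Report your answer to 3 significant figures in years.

46.7 yr

τ = M₀/F₀ = 1620/44.2 = 36.65 yr.
The remaining gap fraction is e^(−t/τ); 72% covered ⇒ e^(−t/τ) = 0.280.
t = −τ ln(0.280) = 36.65 × 1.273 = 46.66 yr.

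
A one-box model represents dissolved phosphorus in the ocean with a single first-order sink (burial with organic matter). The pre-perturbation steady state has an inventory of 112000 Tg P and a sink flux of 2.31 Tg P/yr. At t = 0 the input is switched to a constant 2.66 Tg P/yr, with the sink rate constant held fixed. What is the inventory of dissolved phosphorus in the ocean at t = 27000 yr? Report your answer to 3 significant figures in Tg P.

119000 Tg P

Residence time τ = M₀/F₀ = 48480 yr. The eventual steady state is M_∞ = M₀·(F₁/F₀) = 112000 × 2.66/2.31 = 128970 Tg P.
The anomaly ΔM(t) = M(t) − M_∞ decays as ΔM₀·e^(−t/τ) with ΔM₀ = 112000 − 128970 = −16970 Tg P.
At t = 27000 yr, e^(−t/τ) = e^(−0.5569) = 0.5730, so ΔM = −9724 Tg P and M = 128970 − 9724 = 119250 Tg P.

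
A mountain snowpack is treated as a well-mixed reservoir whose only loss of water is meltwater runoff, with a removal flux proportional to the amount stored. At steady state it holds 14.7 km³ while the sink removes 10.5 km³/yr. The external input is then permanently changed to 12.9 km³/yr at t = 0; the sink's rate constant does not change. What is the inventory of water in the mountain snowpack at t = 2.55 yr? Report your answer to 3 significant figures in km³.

Residence time τ = M₀/F₀ = 1.400 yr. The eventual steady state is M_∞ = M₀·(F₁/F₀) = 14.7 × 12.9/10.5 = 18.060 km³.
The anomaly ΔM(t) = M(t) − M_∞ decays as ΔM₀·e^(−t/τ) with ΔM₀ = 14.7 − 18.060 = −3.360 km³.
At t = 2.55 yr, e^(−t/τ) = e^(−1.821) = 0.1618, so ΔM = −0.5436 km³ and M = 18.060 − 0.5436 = 17.516 km³.

17.5 km³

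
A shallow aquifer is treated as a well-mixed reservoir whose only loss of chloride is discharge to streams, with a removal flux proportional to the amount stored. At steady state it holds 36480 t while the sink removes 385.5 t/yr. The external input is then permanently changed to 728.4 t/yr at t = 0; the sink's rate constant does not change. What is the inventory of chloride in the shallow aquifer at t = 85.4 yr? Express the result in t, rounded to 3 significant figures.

τ = M₀/F₀ = 36480/385.5 = 94.63 yr; rate constant k = 1/τ.
New steady state M_∞ = F₁/k = F₁·τ = 728.4 × 94.63 = 68929 t.
M(t) = M_∞ + (M₀ − M_∞)·e^(−t/τ); t/τ = 85.4/94.63 = 0.9025, so e^(−t/τ) = 0.4056.
M(t) = 68929 − 32450 × 0.4056 = 55768 t.

55800 t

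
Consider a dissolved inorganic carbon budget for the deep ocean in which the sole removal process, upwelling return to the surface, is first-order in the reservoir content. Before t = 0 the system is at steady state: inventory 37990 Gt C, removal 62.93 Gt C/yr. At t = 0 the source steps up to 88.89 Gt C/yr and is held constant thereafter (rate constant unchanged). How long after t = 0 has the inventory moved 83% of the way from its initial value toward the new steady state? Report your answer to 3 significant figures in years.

τ = M₀/F₀ = 37990/62.93 = 603.7 yr.
The remaining gap fraction is e^(−t/τ); 83% covered ⇒ e^(−t/τ) = 0.170.
t = −τ ln(0.170) = 603.7 × 1.772 = 1070 yr.

1070 yr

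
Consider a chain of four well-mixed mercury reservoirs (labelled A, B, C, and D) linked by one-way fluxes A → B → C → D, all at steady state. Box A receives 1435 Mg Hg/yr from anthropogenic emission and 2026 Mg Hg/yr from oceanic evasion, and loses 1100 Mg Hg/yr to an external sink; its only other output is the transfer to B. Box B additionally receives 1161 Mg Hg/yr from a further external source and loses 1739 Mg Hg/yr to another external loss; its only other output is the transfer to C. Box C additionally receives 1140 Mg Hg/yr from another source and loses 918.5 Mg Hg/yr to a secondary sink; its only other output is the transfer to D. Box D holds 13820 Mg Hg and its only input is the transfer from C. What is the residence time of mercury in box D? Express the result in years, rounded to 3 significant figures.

Box A: F(A→B) = (1435 + 2026) − 1100 = 2361.0 Mg Hg/yr.
Box B: F(B→C) = (2361.0 + 1161) − 1739 = 1783.0 Mg Hg/yr.
Box C: F(C→D) = (1783.0 + 1140) − 918.5 = 2004.5 Mg Hg/yr.
Box D throughput = its input = 2004.5 Mg Hg/yr; τ = 13820 / 2004.5 = 6.894 yr.

6.89 yr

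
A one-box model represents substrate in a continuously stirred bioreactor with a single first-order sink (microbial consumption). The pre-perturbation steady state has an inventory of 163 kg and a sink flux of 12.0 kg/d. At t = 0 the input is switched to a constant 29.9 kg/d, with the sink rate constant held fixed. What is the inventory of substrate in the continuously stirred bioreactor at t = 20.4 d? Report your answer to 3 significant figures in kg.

352 kg

Residence time τ = M₀/F₀ = 13.58 d. The eventual steady state is M_∞ = M₀·(F₁/F₀) = 163 × 29.9/12.0 = 406.14 kg.
The anomaly ΔM(t) = M(t) − M_∞ decays as ΔM₀·e^(−t/τ) with ΔM₀ = 163 − 406.14 = −243.1 kg.
At t = 20.4 d, e^(−t/τ) = e^(−1.502) = 0.2227, so ΔM = −54.15 kg and M = 406.14 − 54.15 = 351.99 kg.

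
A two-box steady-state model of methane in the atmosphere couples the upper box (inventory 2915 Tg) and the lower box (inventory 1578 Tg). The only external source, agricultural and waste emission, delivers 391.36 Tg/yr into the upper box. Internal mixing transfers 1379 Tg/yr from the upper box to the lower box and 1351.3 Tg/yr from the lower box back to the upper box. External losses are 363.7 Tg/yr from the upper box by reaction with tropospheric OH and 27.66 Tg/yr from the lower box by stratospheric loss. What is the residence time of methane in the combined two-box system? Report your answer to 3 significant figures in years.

For the system as a whole, the A↔B exchange is internal and contributes nothing to the throughput; only the external sinks remove mass.
M_total = 2915 + 1578 = 4493.0 Tg.
ΣF_external_out = 363.7 + 27.66 = 391.36 Tg/yr.
τ = M_total / ΣF_ext = 4493.0 / 391.36 = 11.48 yr.

11.5 yr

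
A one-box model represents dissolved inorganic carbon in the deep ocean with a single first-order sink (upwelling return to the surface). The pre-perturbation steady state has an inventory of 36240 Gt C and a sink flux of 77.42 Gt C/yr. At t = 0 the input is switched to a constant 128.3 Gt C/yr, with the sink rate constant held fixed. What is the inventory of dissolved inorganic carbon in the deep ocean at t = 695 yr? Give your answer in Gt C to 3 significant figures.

The sink rate constant is k = F₀/M₀ = 77.42/36240 = 0.002136 yr⁻¹.
Solving dM/dt = F₁ − kM with M(0) = M₀ gives M(t) = F₁/k + (M₀ − F₁/k)·e^(−kt).
F₁/k = 128.3/0.002136 = 60057 Gt C; kt = 0.002136 × 695 = 1.485, e^(−kt) = 0.2266.
M(695) = 60057 + (36240 − 60057) × 0.2266 = 60057 − 5396 = 54661 Gt C.

54700 Gt C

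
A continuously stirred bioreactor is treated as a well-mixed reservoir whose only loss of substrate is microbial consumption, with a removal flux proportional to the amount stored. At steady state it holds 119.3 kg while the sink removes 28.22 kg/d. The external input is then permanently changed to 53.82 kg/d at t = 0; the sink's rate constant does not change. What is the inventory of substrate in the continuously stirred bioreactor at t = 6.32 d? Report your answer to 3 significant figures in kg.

203 kg

The sink rate constant is k = F₀/M₀ = 28.22/119.3 = 0.2365 d⁻¹.
Solving dM/dt = F₁ − kM with M(0) = M₀ gives M(t) = F₁/k + (M₀ − F₁/k)·e^(−kt).
F₁/k = 53.82/0.2365 = 227.52 kg; kt = 0.2365 × 6.32 = 1.495, e^(−kt) = 0.2243.
M(6.32) = 227.52 + (119.3 − 227.52) × 0.2243 = 227.52 − 24.27 = 203.25 kg.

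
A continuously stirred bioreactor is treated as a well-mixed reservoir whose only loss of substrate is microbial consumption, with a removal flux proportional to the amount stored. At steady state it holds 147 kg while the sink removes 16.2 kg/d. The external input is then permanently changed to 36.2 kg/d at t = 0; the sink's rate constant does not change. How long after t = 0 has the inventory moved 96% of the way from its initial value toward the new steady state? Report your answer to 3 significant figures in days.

τ = M₀/F₀ = 147/16.2 = 9.074 d.
The remaining gap fraction is e^(−t/τ); 96% covered ⇒ e^(−t/τ) = 0.0400.
t = −τ ln(0.0400) = 9.074 × 3.219 = 29.21 d.

29.2 d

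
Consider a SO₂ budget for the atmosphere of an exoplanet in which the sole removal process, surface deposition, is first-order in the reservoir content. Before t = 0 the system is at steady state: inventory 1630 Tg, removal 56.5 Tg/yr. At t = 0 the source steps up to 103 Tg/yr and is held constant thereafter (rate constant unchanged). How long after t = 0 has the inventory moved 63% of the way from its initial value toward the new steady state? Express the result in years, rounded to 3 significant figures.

τ = M₀/F₀ = 1630/56.5 = 28.85 yr.
The remaining gap fraction is e^(−t/τ); 63% covered ⇒ e^(−t/τ) = 0.370.
t = −τ ln(0.370) = 28.85 × 0.9943 = 28.68 yr.

28.7 yr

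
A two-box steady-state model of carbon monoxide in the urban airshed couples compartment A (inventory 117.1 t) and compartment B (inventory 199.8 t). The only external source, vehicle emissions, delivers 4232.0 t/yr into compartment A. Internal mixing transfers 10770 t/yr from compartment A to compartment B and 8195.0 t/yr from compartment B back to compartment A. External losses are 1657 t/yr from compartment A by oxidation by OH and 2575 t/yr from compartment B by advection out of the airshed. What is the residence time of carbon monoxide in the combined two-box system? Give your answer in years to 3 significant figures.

Residence time in the combined system uses the total inventory and the total *external* removal — internal exchanges between the two boxes cancel.
M_total = 117.1 + 199.8 = 316.90 t.
ΣF_external_out = 1657 + 2575 = 4232.0 t/yr.
τ = M_total / ΣF_ext = 316.90 / 4232.0 = 0.07488 yr.

0.0749 yr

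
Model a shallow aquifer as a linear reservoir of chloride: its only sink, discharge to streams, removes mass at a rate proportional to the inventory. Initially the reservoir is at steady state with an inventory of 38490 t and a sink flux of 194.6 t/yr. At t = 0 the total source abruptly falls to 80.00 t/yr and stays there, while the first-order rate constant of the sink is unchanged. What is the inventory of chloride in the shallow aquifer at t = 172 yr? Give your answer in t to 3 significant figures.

25300 t

τ = M₀/F₀ = 38490/194.6 = 197.8 yr; rate constant k = 1/τ.
New steady state M_∞ = F₁/k = F₁·τ = 80.00 × 197.8 = 15823 t.
M(t) = M_∞ + (M₀ − M_∞)·e^(−t/τ); t/τ = 172/197.8 = 0.8696, so e^(−t/τ) = 0.4191.
M(t) = 15823 + 22670 × 0.4191 = 25323 t.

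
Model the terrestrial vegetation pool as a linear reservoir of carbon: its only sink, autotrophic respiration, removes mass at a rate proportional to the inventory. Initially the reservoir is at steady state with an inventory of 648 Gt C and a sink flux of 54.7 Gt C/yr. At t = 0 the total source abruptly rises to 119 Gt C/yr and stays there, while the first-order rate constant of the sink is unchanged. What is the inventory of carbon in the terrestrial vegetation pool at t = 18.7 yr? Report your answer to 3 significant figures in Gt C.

1250 Gt C

The sink rate constant is k = F₀/M₀ = 54.7/648 = 0.08441 yr⁻¹.
Solving dM/dt = F₁ − kM with M(0) = M₀ gives M(t) = F₁/k + (M₀ − F₁/k)·e^(−kt).
F₁/k = 119/0.08441 = 1409.7 Gt C; kt = 0.08441 × 18.7 = 1.579, e^(−kt) = 0.2063.
M(18.7) = 1409.7 + (648 − 1409.7) × 0.2063 = 1409.7 − 157.1 = 1252.6 Gt C.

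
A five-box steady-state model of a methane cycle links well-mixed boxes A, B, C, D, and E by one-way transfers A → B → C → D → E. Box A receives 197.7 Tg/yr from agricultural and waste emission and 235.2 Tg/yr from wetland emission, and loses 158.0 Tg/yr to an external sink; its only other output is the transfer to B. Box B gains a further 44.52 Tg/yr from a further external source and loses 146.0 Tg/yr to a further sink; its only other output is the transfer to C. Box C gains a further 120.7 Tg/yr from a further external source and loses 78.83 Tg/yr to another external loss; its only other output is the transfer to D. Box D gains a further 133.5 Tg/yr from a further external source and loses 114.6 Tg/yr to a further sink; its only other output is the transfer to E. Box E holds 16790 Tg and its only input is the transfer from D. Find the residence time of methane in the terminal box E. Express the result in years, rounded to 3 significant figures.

71.7 yr

Box A: F(A→B) = (197.7 + 235.2) − 158.0 = 274.90 Tg/yr.
Box B: F(B→C) = (274.90 + 44.52) − 146.0 = 173.42 Tg/yr.
Box C: F(C→D) = (173.42 + 120.7) − 78.83 = 215.29 Tg/yr.
Box D: F(D→E) = (215.29 + 133.5) − 114.6 = 234.19 Tg/yr.
Box E throughput = its input = 234.19 Tg/yr; τ = 16790 / 234.19 = 71.69 yr.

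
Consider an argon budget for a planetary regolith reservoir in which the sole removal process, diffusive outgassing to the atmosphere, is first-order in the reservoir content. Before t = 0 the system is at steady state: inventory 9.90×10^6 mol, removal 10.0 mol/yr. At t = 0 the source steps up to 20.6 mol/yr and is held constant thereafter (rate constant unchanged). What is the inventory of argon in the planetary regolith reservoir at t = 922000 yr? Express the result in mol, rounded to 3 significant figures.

1.63×10^7 mol

τ = M₀/F₀ = 9.90×10^6/10.0 = 990000 yr; rate constant k = 1/τ.
New steady state M_∞ = F₁/k = F₁·τ = 20.6 × 990000 = 2.0394×10^7 mol.
M(t) = M_∞ + (M₀ − M_∞)·e^(−t/τ); t/τ = 922000/990000 = 0.9313, so e^(−t/τ) = 0.3940.
M(t) = 2.0394×10^7 − 1.049×10^7 × 0.3940 = 1.6259×10^7 mol.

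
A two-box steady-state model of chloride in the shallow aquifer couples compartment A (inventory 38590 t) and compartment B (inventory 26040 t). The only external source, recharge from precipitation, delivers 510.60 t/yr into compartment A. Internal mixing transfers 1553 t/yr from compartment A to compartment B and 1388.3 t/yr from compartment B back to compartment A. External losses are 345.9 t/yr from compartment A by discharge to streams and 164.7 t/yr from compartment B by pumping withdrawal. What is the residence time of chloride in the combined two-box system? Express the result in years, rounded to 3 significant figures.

Residence time in the combined system uses the total inventory and the total *external* removal — internal exchanges between the two boxes cancel.
M_total = 38590 + 26040 = 64630 t.
ΣF_external_out = 345.9 + 164.7 = 510.60 t/yr.
τ = M_total / ΣF_ext = 64630 / 510.60 = 126.6 yr.

127 yr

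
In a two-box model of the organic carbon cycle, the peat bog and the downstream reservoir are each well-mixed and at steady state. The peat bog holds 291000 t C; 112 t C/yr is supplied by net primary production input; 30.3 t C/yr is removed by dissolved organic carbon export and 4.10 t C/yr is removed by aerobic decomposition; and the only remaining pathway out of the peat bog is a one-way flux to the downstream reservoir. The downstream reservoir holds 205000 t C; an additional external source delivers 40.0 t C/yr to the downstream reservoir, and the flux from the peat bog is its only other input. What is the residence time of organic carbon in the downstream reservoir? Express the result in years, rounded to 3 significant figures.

Balance the peat bog: ΣF_in = 112.00 t C/yr.
Flux to the downstream reservoir = ΣF_in − (30.3 + 4.10) = 77.600 t C/yr.
Total input to the downstream reservoir = 77.600 + 40.0 = 117.60 t C/yr; at steady state this equals its total output.
τ = M / F = 205000 / 117.60 = 1743 yr.

1740 yr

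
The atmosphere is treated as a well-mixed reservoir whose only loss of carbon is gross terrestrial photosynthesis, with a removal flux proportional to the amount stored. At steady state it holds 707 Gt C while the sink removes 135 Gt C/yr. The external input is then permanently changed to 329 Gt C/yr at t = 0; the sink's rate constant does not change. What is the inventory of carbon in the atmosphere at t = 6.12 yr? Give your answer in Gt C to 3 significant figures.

Residence time τ = M₀/F₀ = 5.237 yr. The eventual steady state is M_∞ = M₀·(F₁/F₀) = 707 × 329/135 = 1723.0 Gt C.
The anomaly ΔM(t) = M(t) − M_∞ decays as ΔM₀·e^(−t/τ) with ΔM₀ = 707 − 1723.0 = −1016 Gt C.
At t = 6.12 yr, e^(−t/τ) = e^(−1.169) = 0.3108, so ΔM = −315.8 Gt C and M = 1723.0 − 315.8 = 1407.2 Gt C.

1410 Gt C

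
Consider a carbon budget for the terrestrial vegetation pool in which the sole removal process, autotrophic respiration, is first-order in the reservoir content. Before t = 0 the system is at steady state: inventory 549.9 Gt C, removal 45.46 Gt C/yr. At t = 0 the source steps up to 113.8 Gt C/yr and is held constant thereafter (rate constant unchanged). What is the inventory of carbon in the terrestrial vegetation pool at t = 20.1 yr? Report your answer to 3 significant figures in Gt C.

τ = M₀/F₀ = 549.9/45.46 = 12.10 yr; rate constant k = 1/τ.
New steady state M_∞ = F₁/k = F₁·τ = 113.8 × 12.10 = 1376.6 Gt C.
M(t) = M_∞ + (M₀ − M_∞)·e^(−t/τ); t/τ = 20.1/12.10 = 1.662, so e^(−t/τ) = 0.1898.
M(t) = 1376.6 − 826.7 × 0.1898 = 1219.6 Gt C.

1220 Gt C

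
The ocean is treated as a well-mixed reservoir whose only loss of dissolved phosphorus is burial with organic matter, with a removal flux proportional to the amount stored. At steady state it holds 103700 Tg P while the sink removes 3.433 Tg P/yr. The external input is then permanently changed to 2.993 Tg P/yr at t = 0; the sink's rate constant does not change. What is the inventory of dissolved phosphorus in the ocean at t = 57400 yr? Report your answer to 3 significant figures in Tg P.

92400 Tg P

τ = M₀/F₀ = 103700/3.433 = 30210 yr; rate constant k = 1/τ.
New steady state M_∞ = F₁/k = F₁·τ = 2.993 × 30210 = 90409 Tg P.
M(t) = M_∞ + (M₀ − M_∞)·e^(−t/τ); t/τ = 57400/30210 = 1.900, so e^(−t/τ) = 0.1495.
M(t) = 90409 + 13290 × 0.1495 = 92396 Tg P.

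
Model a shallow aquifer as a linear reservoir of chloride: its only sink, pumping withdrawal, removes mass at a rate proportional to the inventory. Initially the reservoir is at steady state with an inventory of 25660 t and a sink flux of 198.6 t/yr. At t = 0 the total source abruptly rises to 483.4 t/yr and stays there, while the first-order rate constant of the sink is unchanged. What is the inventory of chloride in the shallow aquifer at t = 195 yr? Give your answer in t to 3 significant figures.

54300 t

τ = M₀/F₀ = 25660/198.6 = 129.2 yr; rate constant k = 1/τ.
New steady state M_∞ = F₁/k = F₁·τ = 483.4 × 129.2 = 62457 t.
M(t) = M_∞ + (M₀ − M_∞)·e^(−t/τ); t/τ = 195/129.2 = 1.509, so e^(−t/τ) = 0.2211.
M(t) = 62457 − 36800 × 0.2211 = 54322 t.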